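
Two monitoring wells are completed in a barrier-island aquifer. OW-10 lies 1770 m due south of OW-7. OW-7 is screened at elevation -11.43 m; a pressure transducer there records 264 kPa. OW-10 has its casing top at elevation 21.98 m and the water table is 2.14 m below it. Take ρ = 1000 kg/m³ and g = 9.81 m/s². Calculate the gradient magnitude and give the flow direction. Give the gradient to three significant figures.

i ≈ 0.00246; groundwater flows toward the north

Pressure head at OW-7: ψ = P/(ρg) = 264×1000 / (1000 × 9.81) = 26.91 m.
Total head at OW-7: h = z + ψ = -11.43 + 26.91 = 15.48 m.
Total head at OW-10: h = 21.98 − 2.14 = 19.84 m.
Head difference: h(OW-7) − h(OW-10) = 15.48 − 19.84 = -4.36 m.
Hydraulic gradient: i = |Δh| / L = 4.36 / 1770 = 0.00246.
Flow is from higher to lower head: from OW-10 toward OW-7, i.e. toward the north.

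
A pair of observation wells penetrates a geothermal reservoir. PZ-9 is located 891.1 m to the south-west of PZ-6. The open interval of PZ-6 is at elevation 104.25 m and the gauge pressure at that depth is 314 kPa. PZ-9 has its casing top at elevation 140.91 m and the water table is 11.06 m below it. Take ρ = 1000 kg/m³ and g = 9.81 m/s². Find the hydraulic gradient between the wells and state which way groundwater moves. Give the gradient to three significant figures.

Pressure head at PZ-6: ψ = P/(ρg) = 314×1000 / (1000 × 9.81) = 32.01 m.
Total head at PZ-6: h = z + ψ = 104.25 + 32.01 = 136.26 m.
Total head at PZ-9: h = 140.91 − 11.06 = 129.85 m.
Head difference: h(PZ-6) − h(PZ-9) = 136.26 − 129.85 = 6.41 m.
Hydraulic gradient: i = |Δh| / L = 6.41 / 891.1 = 0.00719.
Flow is from higher to lower head: from PZ-6 toward PZ-9, i.e. toward the south-west.

i ≈ 0.00719; groundwater flows toward the south-west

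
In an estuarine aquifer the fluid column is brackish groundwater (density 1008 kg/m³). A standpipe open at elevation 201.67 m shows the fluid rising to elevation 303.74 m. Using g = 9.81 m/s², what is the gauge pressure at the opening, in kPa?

Pressure head ψ = h − z = 303.74 − 201.67 = 102.07 m.
P = ρgψ = 1008 × 9.81 × 102.07 = 1009317 Pa ≈ 1010 kPa.

P ≈ 1010 kPa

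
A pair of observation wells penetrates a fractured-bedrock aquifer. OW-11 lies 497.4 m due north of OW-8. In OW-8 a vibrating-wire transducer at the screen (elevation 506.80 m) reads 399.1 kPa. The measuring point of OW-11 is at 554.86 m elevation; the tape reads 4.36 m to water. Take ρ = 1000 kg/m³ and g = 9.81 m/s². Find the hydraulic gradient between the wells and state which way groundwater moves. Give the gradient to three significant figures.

Pressure head at OW-8: ψ = P/(ρg) = 399.1×1000 / (1000 × 9.81) = 40.68 m.
Total head at OW-8: h = z + ψ = 506.80 + 40.68 = 547.48 m.
Total head at OW-11: h = 554.86 − 4.36 = 550.50 m.
Head difference: h(OW-8) − h(OW-11) = 547.48 − 550.50 = -3.02 m.
Hydraulic gradient: i = |Δh| / L = 3.02 / 497.4 = 0.00607.
Flow is from higher to lower head: from OW-11 toward OW-8, i.e. toward the south.

i ≈ 0.00607; groundwater flows toward the south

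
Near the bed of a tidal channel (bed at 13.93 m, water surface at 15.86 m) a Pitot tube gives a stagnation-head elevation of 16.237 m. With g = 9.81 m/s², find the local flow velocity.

v ≈ 2.72 m/s

Near the bed, under hydrostatic conditions, the piezometric head (z + ψ) equals the free-surface elevation, 15.86 m.
Velocity head = total − piezometric = 16.237 − 15.86 = 0.377 m.
v = √(2g·h_v) = √(2 × 9.81 × 0.377) = 2.72 m/s.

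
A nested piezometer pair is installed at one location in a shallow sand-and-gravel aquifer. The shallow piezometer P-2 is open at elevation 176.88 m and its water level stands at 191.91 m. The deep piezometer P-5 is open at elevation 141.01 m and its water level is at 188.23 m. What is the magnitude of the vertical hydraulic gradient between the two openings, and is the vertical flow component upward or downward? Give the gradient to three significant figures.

|i_v| ≈ 0.103; vertical flow is downward

Total head at P-2: h = 191.91 m (water level in the standpipe).
Total head at P-5: h = 188.23 m.
Δh = h(P-2) − h(P-5) = 191.91 − 188.23 = 3.68 m.
Vertical separation Δz = 176.88 − 141.01 = 35.87 m.
|i_v| = |Δh| / Δz = 3.68 / 35.87 = 0.103.
Head is higher in the shallow piezometer, so vertical flow is downward (recharge condition).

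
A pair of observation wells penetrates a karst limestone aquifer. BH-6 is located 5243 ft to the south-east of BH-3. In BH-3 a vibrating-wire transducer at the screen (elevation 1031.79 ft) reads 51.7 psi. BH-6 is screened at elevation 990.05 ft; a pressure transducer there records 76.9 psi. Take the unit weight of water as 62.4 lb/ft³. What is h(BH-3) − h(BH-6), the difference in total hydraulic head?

Δh ≈ -16.41 ft

Pressure head at BH-3: ψ = 144·P/γ = 144 × 51.7 / 62.4 = 119.31 ft.
Total head at BH-3: h = z + ψ = 1031.79 + 119.31 = 1151.10 ft.
Pressure head at BH-6: ψ = 144·P/γ = 144 × 76.9 / 62.4 = 177.46 ft.
Total head at BH-6: h = z + ψ = 990.05 + 177.46 = 1167.51 ft.
Head difference: h(BH-3) − h(BH-6) = 1151.10 − 1167.51 = -16.41 ft.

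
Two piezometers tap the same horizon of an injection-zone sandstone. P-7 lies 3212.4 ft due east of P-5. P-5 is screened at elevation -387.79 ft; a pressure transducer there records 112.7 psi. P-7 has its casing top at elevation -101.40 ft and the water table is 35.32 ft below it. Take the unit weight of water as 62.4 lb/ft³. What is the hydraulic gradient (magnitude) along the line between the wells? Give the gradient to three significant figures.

i ≈ 0.00280

Pressure head at P-5: ψ = 144·P/γ = 144 × 112.7 / 62.4 = 260.08 ft.
Total head at P-5: h = z + ψ = -387.79 + 260.08 = -127.71 ft.
Total head at P-7: h = -101.40 − 35.32 = -136.72 ft.
Head difference: h(P-5) − h(P-7) = -127.71 − (-136.72) = 9.01 ft.
Hydraulic gradient: i = |Δh| / L = 9.01 / 3212.4 = 0.00280.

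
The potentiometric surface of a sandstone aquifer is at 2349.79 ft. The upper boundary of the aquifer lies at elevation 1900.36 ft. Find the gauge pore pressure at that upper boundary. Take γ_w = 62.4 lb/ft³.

Pressure head at the aquifer top: ψ = h − z = 2349.79 − 1900.36 = 449.43 ft.
P = γψ/144 = 62.4 × 449.43 / 144 = 195 psi.

P ≈ 195 psi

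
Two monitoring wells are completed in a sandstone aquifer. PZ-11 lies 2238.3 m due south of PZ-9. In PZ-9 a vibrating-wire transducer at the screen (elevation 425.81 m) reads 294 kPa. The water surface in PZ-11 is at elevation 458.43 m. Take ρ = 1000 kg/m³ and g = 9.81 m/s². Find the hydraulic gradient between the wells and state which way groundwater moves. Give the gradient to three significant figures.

i ≈ 0.00118; groundwater flows toward the north

Pressure head at PZ-9: ψ = P/(ρg) = 294×1000 / (1000 × 9.81) = 29.97 m.
Total head at PZ-9: h = z + ψ = 425.81 + 29.97 = 455.78 m.
Total head at PZ-11: h = 458.43 m (water level in the piezometer is the total head).
Head difference: h(PZ-9) − h(PZ-11) = 455.78 − 458.43 = -2.65 m.
Hydraulic gradient: i = |Δh| / L = 2.65 / 2238.3 = 0.00118.
Flow is from higher to lower head: from PZ-11 toward PZ-9, i.e. toward the north.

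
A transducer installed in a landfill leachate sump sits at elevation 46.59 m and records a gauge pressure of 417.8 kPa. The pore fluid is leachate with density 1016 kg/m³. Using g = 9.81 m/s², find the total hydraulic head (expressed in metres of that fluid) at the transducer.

ψ = P/(ρg) = 417.8×1000 / (1016 × 9.81) = 41.92 m.
h = z + ψ = 46.59 + 41.92 = 88.51 m.

h ≈ 88.51 m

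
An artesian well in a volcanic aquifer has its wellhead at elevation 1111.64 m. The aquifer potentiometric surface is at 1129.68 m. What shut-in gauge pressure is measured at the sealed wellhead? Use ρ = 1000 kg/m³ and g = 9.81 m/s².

P ≈ 177 kPa

Head above the cap: Δh = 1129.68 − 1111.64 = 18.04 m.
P = ρgΔh = 1000 × 9.81 × 18.04 = 176972 Pa ≈ 177 kPa.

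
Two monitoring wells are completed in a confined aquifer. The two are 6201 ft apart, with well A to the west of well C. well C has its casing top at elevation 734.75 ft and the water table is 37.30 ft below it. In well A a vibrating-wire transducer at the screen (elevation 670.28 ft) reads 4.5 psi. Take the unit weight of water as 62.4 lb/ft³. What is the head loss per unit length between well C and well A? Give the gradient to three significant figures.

i ≈ 0.00271 ft/ft

Total head at well C: h = 734.75 − 37.30 = 697.45 ft.
Pressure head at well A: ψ = 144·P/γ = 144 × 4.5 / 62.4 = 10.38 ft.
Total head at well A: h = z + ψ = 670.28 + 10.38 = 680.66 ft.
Head difference: h(well C) − h(well A) = 697.45 − 680.66 = 16.79 ft.
Hydraulic gradient: i = |Δh| / L = 16.79 / 6201 = 0.00271.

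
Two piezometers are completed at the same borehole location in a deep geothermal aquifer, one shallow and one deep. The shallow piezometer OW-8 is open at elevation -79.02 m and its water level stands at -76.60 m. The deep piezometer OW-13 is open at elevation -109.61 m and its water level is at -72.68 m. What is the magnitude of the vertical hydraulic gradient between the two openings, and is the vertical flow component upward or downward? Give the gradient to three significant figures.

|i_v| ≈ 0.128; vertical flow is upward

Total head at OW-8: h = -76.60 m (water level in the standpipe).
Total head at OW-13: h = -72.68 m.
Δh = h(OW-8) − h(OW-13) = -76.60 − (-72.68) = -3.92 m.
Vertical separation Δz = -79.02 − (-109.61) = 30.59 m.
|i_v| = |Δh| / Δz = 3.92 / 30.59 = 0.128.
Head is higher in the deep piezometer, so vertical flow is upward (discharge condition).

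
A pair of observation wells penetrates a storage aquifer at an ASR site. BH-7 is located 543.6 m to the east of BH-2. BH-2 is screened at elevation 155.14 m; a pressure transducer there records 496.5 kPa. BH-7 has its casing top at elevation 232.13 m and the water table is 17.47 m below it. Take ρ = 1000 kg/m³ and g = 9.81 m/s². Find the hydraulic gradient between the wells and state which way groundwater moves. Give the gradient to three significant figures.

i ≈ 0.0164; groundwater flows toward the west

Pressure head at BH-2: ψ = P/(ρg) = 496.5×1000 / (1000 × 9.81) = 50.61 m.
Total head at BH-2: h = z + ψ = 155.14 + 50.61 = 205.75 m.
Total head at BH-7: h = 232.13 − 17.47 = 214.66 m.
Head difference: h(BH-2) − h(BH-7) = 205.75 − 214.66 = -8.91 m.
Hydraulic gradient: i = |Δh| / L = 8.91 / 543.6 = 0.0164.
Flow is from higher to lower head: from BH-7 toward BH-2, i.e. toward the west.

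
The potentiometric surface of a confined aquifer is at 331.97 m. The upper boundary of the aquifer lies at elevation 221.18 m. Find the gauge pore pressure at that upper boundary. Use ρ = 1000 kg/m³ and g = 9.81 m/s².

P ≈ 1090 kPa

Pressure head at the aquifer top: ψ = h − z = 331.97 − 221.18 = 110.79 m.
P = ρgψ = 1000 × 9.81 × 110.79 = 1086850 Pa ≈ 1090 kPa.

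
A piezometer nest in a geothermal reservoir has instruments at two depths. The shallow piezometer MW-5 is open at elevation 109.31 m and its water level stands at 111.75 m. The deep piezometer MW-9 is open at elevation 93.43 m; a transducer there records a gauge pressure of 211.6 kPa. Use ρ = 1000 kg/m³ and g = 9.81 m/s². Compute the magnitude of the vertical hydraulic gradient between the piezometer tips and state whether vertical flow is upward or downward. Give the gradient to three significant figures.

Total head at MW-5: h = 111.75 m (water level in the standpipe).
Pressure head at MW-9: ψ = P/(ρg) = 211.6×1000 / (1000 × 9.81) = 21.57 m.
Total head at MW-9: h = z + ψ = 93.43 + 21.57 = 115.00 m.
Δh = h(MW-5) − h(MW-9) = 111.75 − 115.00 = -3.25 m.
Vertical separation Δz = 109.31 − 93.43 = 15.88 m.
|i_v| = |Δh| / Δz = 3.25 / 15.88 = 0.205.
Head is higher in the deep piezometer, so vertical flow is upward (discharge condition).

|i_v| ≈ 0.205; vertical flow is upward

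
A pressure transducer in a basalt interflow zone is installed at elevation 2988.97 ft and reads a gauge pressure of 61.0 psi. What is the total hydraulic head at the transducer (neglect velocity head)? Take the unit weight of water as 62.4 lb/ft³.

ψ = 144·P/γ = 144 × 61.0 / 62.4 = 140.77 ft.
h = z + ψ = 2988.97 + 140.77 = 3129.74 ft.

h ≈ 3129.74 ft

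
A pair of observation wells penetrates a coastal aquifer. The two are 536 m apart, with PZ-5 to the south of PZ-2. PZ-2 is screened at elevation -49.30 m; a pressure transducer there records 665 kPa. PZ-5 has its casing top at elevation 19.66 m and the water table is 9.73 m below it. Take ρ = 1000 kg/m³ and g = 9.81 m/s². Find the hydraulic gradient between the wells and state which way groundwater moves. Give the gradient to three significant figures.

i ≈ 0.0160; groundwater flows toward the south

Pressure head at PZ-2: ψ = P/(ρg) = 665×1000 / (1000 × 9.81) = 67.79 m.
Total head at PZ-2: h = z + ψ = -49.30 + 67.79 = 18.49 m.
Total head at PZ-5: h = 19.66 − 9.73 = 9.93 m.
Head difference: h(PZ-2) − h(PZ-5) = 18.49 − 9.93 = 8.56 m.
Hydraulic gradient: i = |Δh| / L = 8.56 / 536 = 0.0160.
Flow is from higher to lower head: from PZ-2 toward PZ-5, i.e. toward the south.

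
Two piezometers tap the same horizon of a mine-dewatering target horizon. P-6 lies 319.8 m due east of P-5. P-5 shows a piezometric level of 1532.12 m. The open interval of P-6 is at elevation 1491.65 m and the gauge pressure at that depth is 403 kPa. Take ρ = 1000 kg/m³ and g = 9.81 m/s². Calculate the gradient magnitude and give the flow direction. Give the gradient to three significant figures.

i ≈ 0.00191; groundwater flows toward the west

Total head at P-5: h = 1532.12 m (water level in the piezometer is the total head).
Pressure head at P-6: ψ = P/(ρg) = 403×1000 / (1000 × 9.81) = 41.08 m.
Total head at P-6: h = z + ψ = 1491.65 + 41.08 = 1532.73 m.
Head difference: h(P-5) − h(P-6) = 1532.12 − 1532.73 = -0.61 m.
Hydraulic gradient: i = |Δh| / L = 0.61 / 319.8 = 0.00191.
Flow is from higher to lower head: from P-6 toward P-5, i.e. toward the west.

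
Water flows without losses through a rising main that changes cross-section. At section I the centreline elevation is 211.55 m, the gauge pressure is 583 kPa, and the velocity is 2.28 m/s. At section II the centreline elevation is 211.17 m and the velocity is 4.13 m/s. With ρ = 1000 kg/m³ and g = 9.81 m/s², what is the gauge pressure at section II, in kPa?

Pressure head at I: ψ₁ = P₁/(ρg) = 583×1000 / (1000 × 9.81) = 59.43 m.
Velocity heads: v₁²/2g = 2.28²/19.62 = 0.265 m; v₂²/2g = 4.13²/19.62 = 0.869 m.
Total head H = z₁ + ψ₁ + v₁²/2g = 211.55 + 59.43 + 0.265 = 271.25 m.
ψ₂ = H − z₂ − v₂²/2g = 271.25 − 211.17 − 0.869 = 59.21 m.
P₂ = ρgψ₂ = 1000 × 9.81 × 59.21 ≈ 581 kPa.

P₂ ≈ 581 kPa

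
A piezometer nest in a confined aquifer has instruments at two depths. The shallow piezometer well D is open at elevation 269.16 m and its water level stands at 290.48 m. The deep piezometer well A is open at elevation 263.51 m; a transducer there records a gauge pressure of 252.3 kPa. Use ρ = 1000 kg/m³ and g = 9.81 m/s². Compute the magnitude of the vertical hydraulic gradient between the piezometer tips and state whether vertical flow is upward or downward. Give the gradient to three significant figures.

|i_v| ≈ 0.221; vertical flow is downward

Total head at well D: h = 290.48 m (water level in the standpipe).
Pressure head at well A: ψ = P/(ρg) = 252.3×1000 / (1000 × 9.81) = 25.72 m.
Total head at well A: h = z + ψ = 263.51 + 25.72 = 289.23 m.
Δh = h(well D) − h(well A) = 290.48 − 289.23 = 1.25 m.
Vertical separation Δz = 269.16 − 263.51 = 5.65 m.
|i_v| = |Δh| / Δz = 1.25 / 5.65 = 0.221.
Head is higher in the shallow piezometer, so vertical flow is downward (recharge condition).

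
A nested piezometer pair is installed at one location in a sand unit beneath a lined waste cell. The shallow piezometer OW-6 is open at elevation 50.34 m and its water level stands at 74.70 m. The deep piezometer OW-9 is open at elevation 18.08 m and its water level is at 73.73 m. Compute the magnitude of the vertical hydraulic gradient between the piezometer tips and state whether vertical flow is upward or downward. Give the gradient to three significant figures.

|i_v| ≈ 0.0301; vertical flow is downward

Total head at OW-6: h = 74.70 m (water level in the standpipe).
Total head at OW-9: h = 73.73 m.
Δh = h(OW-6) − h(OW-9) = 74.70 − 73.73 = 0.97 m.
Vertical separation Δz = 50.34 − 18.08 = 32.26 m.
|i_v| = |Δh| / Δz = 0.97 / 32.26 = 0.0301.
Head is higher in the shallow piezometer, so vertical flow is downward (recharge condition).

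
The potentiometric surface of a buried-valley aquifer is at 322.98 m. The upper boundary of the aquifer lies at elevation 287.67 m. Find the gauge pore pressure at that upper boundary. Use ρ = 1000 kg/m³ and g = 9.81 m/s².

P ≈ 346 kPa

Pressure head at the aquifer top: ψ = h − z = 322.98 − 287.67 = 35.31 m.
P = ρgψ = 1000 × 9.81 × 35.31 = 346391 Pa ≈ 346 kPa.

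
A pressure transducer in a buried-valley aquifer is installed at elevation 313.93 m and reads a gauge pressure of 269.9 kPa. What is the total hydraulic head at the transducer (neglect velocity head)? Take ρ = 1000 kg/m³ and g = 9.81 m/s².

h ≈ 341.44 m

ψ = P/(ρg) = 269.9×1000 / (1000 × 9.81) = 27.51 m.
h = z + ψ = 313.93 + 27.51 = 341.44 m.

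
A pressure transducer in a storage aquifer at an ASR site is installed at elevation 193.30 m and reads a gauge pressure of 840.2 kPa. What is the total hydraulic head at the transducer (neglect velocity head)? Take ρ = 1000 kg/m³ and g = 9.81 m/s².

h ≈ 278.95 m

ψ = P/(ρg) = 840.2×1000 / (1000 × 9.81) = 85.65 m.
h = z + ψ = 193.30 + 85.65 = 278.95 m.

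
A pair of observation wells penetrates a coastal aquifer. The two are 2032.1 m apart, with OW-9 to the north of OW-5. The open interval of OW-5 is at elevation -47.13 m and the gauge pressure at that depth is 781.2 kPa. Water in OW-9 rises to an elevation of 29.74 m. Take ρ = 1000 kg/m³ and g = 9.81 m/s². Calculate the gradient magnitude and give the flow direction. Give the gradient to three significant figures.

i ≈ 0.00136; groundwater flows toward the north

Pressure head at OW-5: ψ = P/(ρg) = 781.2×1000 / (1000 × 9.81) = 79.63 m.
Total head at OW-5: h = z + ψ = -47.13 + 79.63 = 32.50 m.
Total head at OW-9: h = 29.74 m (water level in the piezometer is the total head).
Head difference: h(OW-5) − h(OW-9) = 32.50 − 29.74 = 2.76 m.
Hydraulic gradient: i = |Δh| / L = 2.76 / 2032.1 = 0.00136.
Flow is from higher to lower head: from OW-5 toward OW-9, i.e. toward the north.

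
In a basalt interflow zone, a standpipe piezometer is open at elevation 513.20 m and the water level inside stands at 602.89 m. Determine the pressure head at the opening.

ψ ≈ 89.69 m

Total head h = 602.89 m (the water-surface elevation in the piezometer).
Pressure head ψ = h − z = 602.89 − 513.20 = 89.69 m.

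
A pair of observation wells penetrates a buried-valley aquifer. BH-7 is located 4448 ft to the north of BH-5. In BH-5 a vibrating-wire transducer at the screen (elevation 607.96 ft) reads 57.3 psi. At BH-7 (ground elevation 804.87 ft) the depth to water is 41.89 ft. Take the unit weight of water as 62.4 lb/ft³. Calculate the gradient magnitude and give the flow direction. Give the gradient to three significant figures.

Pressure head at BH-5: ψ = 144·P/γ = 144 × 57.3 / 62.4 = 132.23 ft.
Total head at BH-5: h = z + ψ = 607.96 + 132.23 = 740.19 ft.
Total head at BH-7: h = 804.87 − 41.89 = 762.98 ft.
Head difference: h(BH-5) − h(BH-7) = 740.19 − 762.98 = -22.79 ft.
Hydraulic gradient: i = |Δh| / L = 22.79 / 4448 = 0.00512.
Flow is from higher to lower head: from BH-7 toward BH-5, i.e. toward the south.

i ≈ 0.00512; groundwater flows toward the south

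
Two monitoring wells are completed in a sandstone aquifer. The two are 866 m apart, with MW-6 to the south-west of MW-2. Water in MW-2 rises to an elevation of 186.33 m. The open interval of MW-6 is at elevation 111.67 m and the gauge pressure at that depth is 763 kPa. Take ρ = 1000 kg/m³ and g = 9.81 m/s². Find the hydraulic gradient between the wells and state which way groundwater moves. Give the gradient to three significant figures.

Total head at MW-2: h = 186.33 m (water level in the piezometer is the total head).
Pressure head at MW-6: ψ = P/(ρg) = 763×1000 / (1000 × 9.81) = 77.78 m.
Total head at MW-6: h = z + ψ = 111.67 + 77.78 = 189.45 m.
Head difference: h(MW-2) − h(MW-6) = 186.33 − 189.45 = -3.12 m.
Hydraulic gradient: i = |Δh| / L = 3.12 / 866 = 0.00360.
Flow is from higher to lower head: from MW-6 toward MW-2, i.e. toward the north-east.

i ≈ 0.00360; groundwater flows toward the north-east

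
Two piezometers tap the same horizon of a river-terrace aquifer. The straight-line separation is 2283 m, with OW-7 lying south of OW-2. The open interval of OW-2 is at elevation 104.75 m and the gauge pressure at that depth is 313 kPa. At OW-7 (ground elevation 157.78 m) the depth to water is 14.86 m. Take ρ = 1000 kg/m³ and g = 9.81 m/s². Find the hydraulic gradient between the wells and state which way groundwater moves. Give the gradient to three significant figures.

i ≈ 0.00274; groundwater flows toward the north

Pressure head at OW-2: ψ = P/(ρg) = 313×1000 / (1000 × 9.81) = 31.91 m.
Total head at OW-2: h = z + ψ = 104.75 + 31.91 = 136.66 m.
Total head at OW-7: h = 157.78 − 14.86 = 142.92 m.
Head difference: h(OW-2) − h(OW-7) = 136.66 − 142.92 = -6.26 m.
Hydraulic gradient: i = |Δh| / L = 6.26 / 2283 = 0.00274.
Flow is from higher to lower head: from OW-7 toward OW-2, i.e. toward the north.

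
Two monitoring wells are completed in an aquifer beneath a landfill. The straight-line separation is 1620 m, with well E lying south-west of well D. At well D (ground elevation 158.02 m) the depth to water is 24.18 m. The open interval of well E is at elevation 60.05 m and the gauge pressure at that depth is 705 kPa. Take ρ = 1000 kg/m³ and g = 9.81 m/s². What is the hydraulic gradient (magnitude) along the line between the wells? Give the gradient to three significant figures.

i ≈ 0.00119

Total head at well D: h = 158.02 − 24.18 = 133.84 m.
Pressure head at well E: ψ = P/(ρg) = 705×1000 / (1000 × 9.81) = 71.87 m.
Total head at well E: h = z + ψ = 60.05 + 71.87 = 131.92 m.
Head difference: h(well D) − h(well E) = 133.84 − 131.92 = 1.92 m.
Hydraulic gradient: i = |Δh| / L = 1.92 / 1620 = 0.00119.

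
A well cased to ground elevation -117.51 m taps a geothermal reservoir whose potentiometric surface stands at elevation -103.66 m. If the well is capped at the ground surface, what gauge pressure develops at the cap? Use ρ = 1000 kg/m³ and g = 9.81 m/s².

Head above the cap: Δh = -103.66 − (-117.51) = 13.85 m.
P = ρgΔh = 1000 × 9.81 × 13.85 = 135868 Pa ≈ 136 kPa.

P ≈ 136 kPa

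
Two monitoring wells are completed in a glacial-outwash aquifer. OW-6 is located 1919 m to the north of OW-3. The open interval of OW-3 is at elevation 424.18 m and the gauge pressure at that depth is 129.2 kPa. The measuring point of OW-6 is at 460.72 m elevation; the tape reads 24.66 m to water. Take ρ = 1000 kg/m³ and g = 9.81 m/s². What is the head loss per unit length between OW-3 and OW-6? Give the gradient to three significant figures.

Pressure head at OW-3: ψ = P/(ρg) = 129.2×1000 / (1000 × 9.81) = 13.17 m.
Total head at OW-3: h = z + ψ = 424.18 + 13.17 = 437.35 m.
Total head at OW-6: h = 460.72 − 24.66 = 436.06 m.
Head difference: h(OW-3) − h(OW-6) = 437.35 − 436.06 = 1.29 m.
Hydraulic gradient: i = |Δh| / L = 1.29 / 1919 = 0.000672.

i ≈ 0.000672 m/m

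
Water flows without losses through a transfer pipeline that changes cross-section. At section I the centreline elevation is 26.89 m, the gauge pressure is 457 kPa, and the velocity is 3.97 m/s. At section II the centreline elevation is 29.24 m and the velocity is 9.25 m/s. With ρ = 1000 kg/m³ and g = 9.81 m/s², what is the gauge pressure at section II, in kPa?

Pressure head at I: ψ₁ = P₁/(ρg) = 457×1000 / (1000 × 9.81) = 46.59 m.
Velocity heads: v₁²/2g = 3.97²/19.62 = 0.803 m; v₂²/2g = 9.25²/19.62 = 4.361 m.
Total head H = z₁ + ψ₁ + v₁²/2g = 26.89 + 46.59 + 0.803 = 74.28 m.
ψ₂ = H − z₂ − v₂²/2g = 74.28 − 29.24 − 4.361 = 40.68 m.
P₂ = ρgψ₂ = 1000 × 9.81 × 40.68 ≈ 399 kPa.

P₂ ≈ 399 kPa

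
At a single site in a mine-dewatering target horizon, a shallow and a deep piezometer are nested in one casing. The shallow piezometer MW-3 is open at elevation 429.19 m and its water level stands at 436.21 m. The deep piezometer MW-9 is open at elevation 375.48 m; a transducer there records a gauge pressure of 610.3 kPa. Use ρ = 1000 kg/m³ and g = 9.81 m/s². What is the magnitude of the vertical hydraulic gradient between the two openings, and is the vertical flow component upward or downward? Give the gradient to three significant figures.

|i_v| ≈ 0.0276; vertical flow is upward

Total head at MW-3: h = 436.21 m (water level in the standpipe).
Pressure head at MW-9: ψ = P/(ρg) = 610.3×1000 / (1000 × 9.81) = 62.21 m.
Total head at MW-9: h = z + ψ = 375.48 + 62.21 = 437.69 m.
Δh = h(MW-3) − h(MW-9) = 436.21 − 437.69 = -1.48 m.
Vertical separation Δz = 429.19 − 375.48 = 53.71 m.
|i_v| = |Δh| / Δz = 1.48 / 53.71 = 0.0276.
Head is higher in the deep piezometer, so vertical flow is upward (discharge condition).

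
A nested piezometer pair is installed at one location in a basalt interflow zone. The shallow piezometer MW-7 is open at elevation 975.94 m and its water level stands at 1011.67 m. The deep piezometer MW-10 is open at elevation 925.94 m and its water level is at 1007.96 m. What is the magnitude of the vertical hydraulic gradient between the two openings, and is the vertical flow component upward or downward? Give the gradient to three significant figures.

|i_v| ≈ 0.0742; vertical flow is downward

Total head at MW-7: h = 1011.67 m (water level in the standpipe).
Total head at MW-10: h = 1007.96 m.
Δh = h(MW-7) − h(MW-10) = 1011.67 − 1007.96 = 3.71 m.
Vertical separation Δz = 975.94 − 925.94 = 50.00 m.
|i_v| = |Δh| / Δz = 3.71 / 50.00 = 0.0742.
Head is higher in the shallow piezometer, so vertical flow is downward (recharge condition).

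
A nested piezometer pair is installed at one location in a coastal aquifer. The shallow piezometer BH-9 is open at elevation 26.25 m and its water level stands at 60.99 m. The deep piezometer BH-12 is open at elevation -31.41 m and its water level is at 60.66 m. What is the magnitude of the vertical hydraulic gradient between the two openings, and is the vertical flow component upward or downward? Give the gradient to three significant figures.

Total head at BH-9: h = 60.99 m (water level in the standpipe).
Total head at BH-12: h = 60.66 m.
Δh = h(BH-9) − h(BH-12) = 60.99 − 60.66 = 0.33 m.
Vertical separation Δz = 26.25 − (-31.41) = 57.66 m.
|i_v| = |Δh| / Δz = 0.33 / 57.66 = 0.00572.
Head is higher in the shallow piezometer, so vertical flow is downward (recharge condition).

|i_v| ≈ 0.00572; vertical flow is downward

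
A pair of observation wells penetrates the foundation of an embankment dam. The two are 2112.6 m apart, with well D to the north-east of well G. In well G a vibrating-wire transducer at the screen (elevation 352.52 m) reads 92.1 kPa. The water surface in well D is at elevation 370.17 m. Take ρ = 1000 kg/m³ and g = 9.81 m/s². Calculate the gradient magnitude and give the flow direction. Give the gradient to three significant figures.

i ≈ 0.00391; groundwater flows toward the south-west

Pressure head at well G: ψ = P/(ρg) = 92.1×1000 / (1000 × 9.81) = 9.39 m.
Total head at well G: h = z + ψ = 352.52 + 9.39 = 361.91 m.
Total head at well D: h = 370.17 m (water level in the piezometer is the total head).
Head difference: h(well G) − h(well D) = 361.91 − 370.17 = -8.26 m.
Hydraulic gradient: i = |Δh| / L = 8.26 / 2112.6 = 0.00391.
Flow is from higher to lower head: from well D toward well G, i.e. toward the south-west.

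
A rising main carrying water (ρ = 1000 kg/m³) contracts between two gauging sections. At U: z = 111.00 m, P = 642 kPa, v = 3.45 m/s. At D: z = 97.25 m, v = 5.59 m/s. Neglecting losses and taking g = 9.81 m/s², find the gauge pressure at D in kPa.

Pressure head at U: ψ₁ = P₁/(ρg) = 642×1000 / (1000 × 9.81) = 65.44 m.
Velocity heads: v₁²/2g = 3.45²/19.62 = 0.607 m; v₂²/2g = 5.59²/19.62 = 1.593 m.
Total head H = z₁ + ψ₁ + v₁²/2g = 111.00 + 65.44 + 0.607 = 177.05 m.
ψ₂ = H − z₂ − v₂²/2g = 177.05 − 97.25 − 1.593 = 78.21 m.
P₂ = ρgψ₂ = 1000 × 9.81 × 78.21 ≈ 767 kPa.

P₂ ≈ 767 kPa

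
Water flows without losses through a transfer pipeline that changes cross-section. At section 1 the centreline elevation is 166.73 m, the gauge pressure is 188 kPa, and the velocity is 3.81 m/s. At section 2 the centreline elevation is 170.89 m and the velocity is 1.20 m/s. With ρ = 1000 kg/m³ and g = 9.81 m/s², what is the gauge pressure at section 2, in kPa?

Pressure head at 1: ψ₁ = P₁/(ρg) = 188×1000 / (1000 × 9.81) = 19.16 m.
Velocity heads: v₁²/2g = 3.81²/19.62 = 0.740 m; v₂²/2g = 1.20²/19.62 = 0.073 m.
Total head H = z₁ + ψ₁ + v₁²/2g = 166.73 + 19.16 + 0.740 = 186.63 m.
ψ₂ = H − z₂ − v₂²/2g = 186.63 − 170.89 − 0.073 = 15.67 m.
P₂ = ρgψ₂ = 1000 × 9.81 × 15.67 ≈ 154 kPa.

P₂ ≈ 154 kPa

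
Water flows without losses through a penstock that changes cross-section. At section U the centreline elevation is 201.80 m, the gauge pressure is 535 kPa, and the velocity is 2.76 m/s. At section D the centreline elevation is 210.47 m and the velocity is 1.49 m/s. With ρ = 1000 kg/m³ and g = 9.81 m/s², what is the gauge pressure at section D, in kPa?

P₂ ≈ 453 kPa

Pressure head at U: ψ₁ = P₁/(ρg) = 535×1000 / (1000 × 9.81) = 54.54 m.
Velocity heads: v₁²/2g = 2.76²/19.62 = 0.388 m; v₂²/2g = 1.49²/19.62 = 0.113 m.
Total head H = z₁ + ψ₁ + v₁²/2g = 201.80 + 54.54 + 0.388 = 256.73 m.
ψ₂ = H − z₂ − v₂²/2g = 256.73 − 210.47 − 0.113 = 46.15 m.
P₂ = ρgψ₂ = 1000 × 9.81 × 46.15 ≈ 453 kPa.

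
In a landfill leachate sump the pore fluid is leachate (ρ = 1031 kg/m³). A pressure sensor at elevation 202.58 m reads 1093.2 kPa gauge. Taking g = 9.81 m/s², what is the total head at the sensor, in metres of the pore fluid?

h ≈ 310.67 m

ψ = P/(ρg) = 1093.2×1000 / (1031 × 9.81) = 108.09 m.
h = z + ψ = 202.58 + 108.09 = 310.67 m.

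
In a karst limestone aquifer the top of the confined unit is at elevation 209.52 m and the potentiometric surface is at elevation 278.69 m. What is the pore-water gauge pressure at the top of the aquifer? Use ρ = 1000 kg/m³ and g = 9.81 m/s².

P ≈ 679 kPa

Pressure head at the aquifer top: ψ = h − z = 278.69 − 209.52 = 69.17 m.
P = ρgψ = 1000 × 9.81 × 69.17 = 678558 Pa ≈ 679 kPa.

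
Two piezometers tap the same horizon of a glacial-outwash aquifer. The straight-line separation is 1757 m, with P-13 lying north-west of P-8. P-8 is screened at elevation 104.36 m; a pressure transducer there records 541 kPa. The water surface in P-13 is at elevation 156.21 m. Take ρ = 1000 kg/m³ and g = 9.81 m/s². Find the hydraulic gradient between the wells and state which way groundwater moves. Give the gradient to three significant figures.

i ≈ 0.00188; groundwater flows toward the north-west

Pressure head at P-8: ψ = P/(ρg) = 541×1000 / (1000 × 9.81) = 55.15 m.
Total head at P-8: h = z + ψ = 104.36 + 55.15 = 159.51 m.
Total head at P-13: h = 156.21 m (water level in the piezometer is the total head).
Head difference: h(P-8) − h(P-13) = 159.51 − 156.21 = 3.30 m.
Hydraulic gradient: i = |Δh| / L = 3.30 / 1757 = 0.00188.
Flow is from higher to lower head: from P-8 toward P-13, i.e. toward the north-west.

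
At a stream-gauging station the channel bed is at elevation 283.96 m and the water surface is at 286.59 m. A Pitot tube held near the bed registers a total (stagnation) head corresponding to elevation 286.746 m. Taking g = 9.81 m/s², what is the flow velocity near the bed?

Near the bed, under hydrostatic conditions, the piezometric head (z + ψ) equals the free-surface elevation, 286.59 m.
Velocity head = total − piezometric = 286.746 − 286.59 = 0.156 m.
v = √(2g·h_v) = √(2 × 9.81 × 0.156) = 1.75 m/s.

v ≈ 1.75 m/s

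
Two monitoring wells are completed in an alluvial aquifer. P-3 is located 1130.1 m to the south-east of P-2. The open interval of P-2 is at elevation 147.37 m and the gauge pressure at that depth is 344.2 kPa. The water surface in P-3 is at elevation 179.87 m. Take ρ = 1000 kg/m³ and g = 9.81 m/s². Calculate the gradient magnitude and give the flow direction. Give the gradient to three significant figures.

i ≈ 0.00229; groundwater flows toward the south-east

Pressure head at P-2: ψ = P/(ρg) = 344.2×1000 / (1000 × 9.81) = 35.09 m.
Total head at P-2: h = z + ψ = 147.37 + 35.09 = 182.46 m.
Total head at P-3: h = 179.87 m (water level in the piezometer is the total head).
Head difference: h(P-2) − h(P-3) = 182.46 − 179.87 = 2.59 m.
Hydraulic gradient: i = |Δh| / L = 2.59 / 1130.1 = 0.00229.
Flow is from higher to lower head: from P-2 toward P-3, i.e. toward the south-east.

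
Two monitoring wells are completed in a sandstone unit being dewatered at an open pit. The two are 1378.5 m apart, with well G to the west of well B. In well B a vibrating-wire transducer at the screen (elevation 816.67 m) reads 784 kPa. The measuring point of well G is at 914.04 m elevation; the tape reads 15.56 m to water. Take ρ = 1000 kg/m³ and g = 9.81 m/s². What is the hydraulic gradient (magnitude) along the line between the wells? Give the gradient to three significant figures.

Pressure head at well B: ψ = P/(ρg) = 784×1000 / (1000 × 9.81) = 79.92 m.
Total head at well B: h = z + ψ = 816.67 + 79.92 = 896.59 m.
Total head at well G: h = 914.04 − 15.56 = 898.48 m.
Head difference: h(well B) − h(well G) = 896.59 − 898.48 = -1.89 m.
Hydraulic gradient: i = |Δh| / L = 1.89 / 1378.5 = 0.00137.

i ≈ 0.00137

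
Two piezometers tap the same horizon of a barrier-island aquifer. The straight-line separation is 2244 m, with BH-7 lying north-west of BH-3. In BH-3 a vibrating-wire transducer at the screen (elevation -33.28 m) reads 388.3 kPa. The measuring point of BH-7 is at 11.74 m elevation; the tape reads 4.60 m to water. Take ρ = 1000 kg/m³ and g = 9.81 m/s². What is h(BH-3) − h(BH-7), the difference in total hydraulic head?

Δh ≈ -0.84 m

Pressure head at BH-3: ψ = P/(ρg) = 388.3×1000 / (1000 × 9.81) = 39.58 m.
Total head at BH-3: h = z + ψ = -33.28 + 39.58 = 6.30 m.
Total head at BH-7: h = 11.74 − 4.60 = 7.14 m.
Head difference: h(BH-3) − h(BH-7) = 6.30 − 7.14 = -0.84 m.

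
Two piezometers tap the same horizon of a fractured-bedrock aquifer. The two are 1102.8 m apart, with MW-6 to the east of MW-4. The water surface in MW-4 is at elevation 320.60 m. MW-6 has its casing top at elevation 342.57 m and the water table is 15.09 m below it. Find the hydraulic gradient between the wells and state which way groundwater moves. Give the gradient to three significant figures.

i ≈ 0.00624; groundwater flows toward the west

Total head at MW-4: h = 320.60 m (water level in the piezometer is the total head).
Total head at MW-6: h = 342.57 − 15.09 = 327.48 m.
Head difference: h(MW-4) − h(MW-6) = 320.60 − 327.48 = -6.88 m.
Hydraulic gradient: i = |Δh| / L = 6.88 / 1102.8 = 0.00624.
Flow is from higher to lower head: from MW-6 toward MW-4, i.e. toward the west.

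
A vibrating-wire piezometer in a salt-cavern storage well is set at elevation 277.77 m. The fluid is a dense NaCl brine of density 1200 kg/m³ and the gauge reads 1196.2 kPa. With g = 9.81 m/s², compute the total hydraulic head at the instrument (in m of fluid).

h ≈ 379.38 m

ψ = P/(ρg) = 1196.2×1000 / (1200 × 9.81) = 101.61 m.
h = z + ψ = 277.77 + 101.61 = 379.38 m.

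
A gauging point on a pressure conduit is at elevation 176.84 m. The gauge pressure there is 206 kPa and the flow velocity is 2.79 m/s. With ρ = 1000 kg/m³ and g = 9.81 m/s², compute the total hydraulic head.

h ≈ 198.24 m

Pressure head ψ = P/(ρg) = 206×1000 / (1000 × 9.81) = 21.00 m.
Velocity head = v²/(2g) = 2.79² / (2 × 9.81) = 0.397 m.
h = z + ψ + v²/(2g) = 176.84 + 21.00 + 0.397 = 198.24 m.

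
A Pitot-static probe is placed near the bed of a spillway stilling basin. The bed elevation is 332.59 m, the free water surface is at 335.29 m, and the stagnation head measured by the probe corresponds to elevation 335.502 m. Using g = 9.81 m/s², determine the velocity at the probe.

Near the bed, under hydrostatic conditions, the piezometric head (z + ψ) equals the free-surface elevation, 335.29 m.
Velocity head = total − piezometric = 335.502 − 335.29 = 0.212 m.
v = √(2g·h_v) = √(2 × 9.81 × 0.212) = 2.04 m/s.

v ≈ 2.04 m/s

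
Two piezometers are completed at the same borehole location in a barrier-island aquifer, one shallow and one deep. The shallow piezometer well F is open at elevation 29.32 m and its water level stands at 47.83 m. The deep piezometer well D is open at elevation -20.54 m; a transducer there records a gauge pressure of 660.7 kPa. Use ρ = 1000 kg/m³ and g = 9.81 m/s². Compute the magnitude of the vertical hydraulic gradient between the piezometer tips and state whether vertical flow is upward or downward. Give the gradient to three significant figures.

Total head at well F: h = 47.83 m (water level in the standpipe).
Pressure head at well D: ψ = P/(ρg) = 660.7×1000 / (1000 × 9.81) = 67.35 m.
Total head at well D: h = z + ψ = -20.54 + 67.35 = 46.81 m.
Δh = h(well F) − h(well D) = 47.83 − 46.81 = 1.02 m.
Vertical separation Δz = 29.32 − (-20.54) = 49.86 m.
|i_v| = |Δh| / Δz = 1.02 / 49.86 = 0.0205.
Head is higher in the shallow piezometer, so vertical flow is downward (recharge condition).

|i_v| ≈ 0.0205; vertical flow is downward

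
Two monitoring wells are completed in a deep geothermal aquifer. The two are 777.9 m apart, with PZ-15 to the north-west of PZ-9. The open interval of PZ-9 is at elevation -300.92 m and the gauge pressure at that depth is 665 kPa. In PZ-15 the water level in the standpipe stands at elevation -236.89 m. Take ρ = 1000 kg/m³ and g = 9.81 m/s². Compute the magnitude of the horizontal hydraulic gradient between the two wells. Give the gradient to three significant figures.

Pressure head at PZ-9: ψ = P/(ρg) = 665×1000 / (1000 × 9.81) = 67.79 m.
Total head at PZ-9: h = z + ψ = -300.92 + 67.79 = -233.13 m.
Total head at PZ-15: h = -236.89 m (water level in the piezometer is the total head).
Head difference: h(PZ-9) − h(PZ-15) = -233.13 − (-236.89) = 3.76 m.
Hydraulic gradient: i = |Δh| / L = 3.76 / 777.9 = 0.00483.

i ≈ 0.00483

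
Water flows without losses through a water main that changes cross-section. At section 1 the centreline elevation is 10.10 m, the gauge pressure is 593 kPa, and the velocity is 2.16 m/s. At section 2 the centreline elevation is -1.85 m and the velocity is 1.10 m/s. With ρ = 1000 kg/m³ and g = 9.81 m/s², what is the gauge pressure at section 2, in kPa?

Pressure head at 1: ψ₁ = P₁/(ρg) = 593×1000 / (1000 × 9.81) = 60.45 m.
Velocity heads: v₁²/2g = 2.16²/19.62 = 0.238 m; v₂²/2g = 1.10²/19.62 = 0.062 m.
Total head H = z₁ + ψ₁ + v₁²/2g = 10.10 + 60.45 + 0.238 = 70.79 m.
ψ₂ = H − z₂ − v₂²/2g = 70.79 − (-1.85) − 0.062 = 72.58 m.
P₂ = ρgψ₂ = 1000 × 9.81 × 72.58 ≈ 712 kPa.

P₂ ≈ 712 kPa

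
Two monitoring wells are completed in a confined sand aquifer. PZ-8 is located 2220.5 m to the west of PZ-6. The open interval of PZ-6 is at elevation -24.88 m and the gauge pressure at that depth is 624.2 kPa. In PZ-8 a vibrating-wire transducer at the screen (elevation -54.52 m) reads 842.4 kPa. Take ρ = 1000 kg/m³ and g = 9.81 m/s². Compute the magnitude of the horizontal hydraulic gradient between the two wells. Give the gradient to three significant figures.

i ≈ 0.00333

Pressure head at PZ-6: ψ = P/(ρg) = 624.2×1000 / (1000 × 9.81) = 63.63 m.
Total head at PZ-6: h = z + ψ = -24.88 + 63.63 = 38.75 m.
Pressure head at PZ-8: ψ = P/(ρg) = 842.4×1000 / (1000 × 9.81) = 85.87 m.
Total head at PZ-8: h = z + ψ = -54.52 + 85.87 = 31.35 m.
Head difference: h(PZ-6) − h(PZ-8) = 38.75 − 31.35 = 7.40 m.
Hydraulic gradient: i = |Δh| / L = 7.40 / 2220.5 = 0.00333.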